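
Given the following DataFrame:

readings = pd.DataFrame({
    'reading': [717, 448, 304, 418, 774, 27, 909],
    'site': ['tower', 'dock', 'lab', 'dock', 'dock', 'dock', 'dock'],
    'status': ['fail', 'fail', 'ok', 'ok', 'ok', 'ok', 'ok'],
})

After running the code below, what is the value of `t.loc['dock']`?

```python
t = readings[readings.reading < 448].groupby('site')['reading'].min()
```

filter rows where reading < 448:
   reading  site status
2      304   lab     ok
3      418  dock     ok
5       27  dock     ok
group by site, min of reading:
site
dock     27
lab     304
Name: reading, dtype: int64

27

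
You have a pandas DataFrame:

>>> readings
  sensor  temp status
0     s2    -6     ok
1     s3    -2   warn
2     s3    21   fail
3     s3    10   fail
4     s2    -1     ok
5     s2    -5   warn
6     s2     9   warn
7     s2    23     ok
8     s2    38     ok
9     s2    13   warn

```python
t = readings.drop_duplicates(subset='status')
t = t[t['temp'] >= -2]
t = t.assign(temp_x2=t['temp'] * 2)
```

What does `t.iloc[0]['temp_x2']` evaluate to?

-4

drop duplicate status (keep=first):
  sensor  temp status
0     s2    -6     ok
1     s3    -2   warn
2     s3    21   fail
filter rows where temp >= -2:
  sensor  temp status
1     s3    -2   warn
2     s3    21   fail
add column temp_x2 = t['temp'] * 2:
  sensor  temp status  temp_x2
1     s3    -2   warn       -4
2     s3    21   fail       42
The value at position 0, column 'temp_x2' is -4.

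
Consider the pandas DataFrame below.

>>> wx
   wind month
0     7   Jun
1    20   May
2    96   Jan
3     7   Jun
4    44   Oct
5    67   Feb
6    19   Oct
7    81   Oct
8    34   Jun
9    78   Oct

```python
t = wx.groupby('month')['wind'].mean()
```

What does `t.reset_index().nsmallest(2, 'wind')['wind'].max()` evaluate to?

group by month, mean of wind:
month
Feb    67.0
Jan    96.0
Jun    16.0
May    20.0
Oct    55.5
Name: wind, dtype: float64
reset_index():
  month  wind
0   Feb  67.0
1   Jan  96.0
2   Jun  16.0
3   May  20.0
4   Oct  55.5
take 2 rows with smallest wind:
  month  wind
2   Jun  16.0
3   May  20.0

20.0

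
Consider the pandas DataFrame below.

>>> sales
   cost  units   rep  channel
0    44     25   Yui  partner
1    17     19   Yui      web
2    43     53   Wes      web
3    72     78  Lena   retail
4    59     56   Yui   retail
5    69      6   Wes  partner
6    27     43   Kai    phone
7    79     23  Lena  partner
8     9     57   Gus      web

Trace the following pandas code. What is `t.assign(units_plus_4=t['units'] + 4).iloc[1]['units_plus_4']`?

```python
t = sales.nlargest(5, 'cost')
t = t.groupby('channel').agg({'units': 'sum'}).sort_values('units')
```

138

take 5 rows with largest cost:
   cost  units   rep  channel
7    79     23  Lena  partner
3    72     78  Lena   retail
5    69      6   Wes  partner
4    59     56   Yui   retail
0    44     25   Yui  partner
group by channel, sum of units:
         units
channel       
partner     54
retail     134
sort by units:
         units
channel       
partner     54
retail     134
add column units_plus_4 = t['units'] + 4:
         units  units_plus_4
channel                     
partner     54            58
retail     134           138
value at position 1, column 'units_plus_4' → 138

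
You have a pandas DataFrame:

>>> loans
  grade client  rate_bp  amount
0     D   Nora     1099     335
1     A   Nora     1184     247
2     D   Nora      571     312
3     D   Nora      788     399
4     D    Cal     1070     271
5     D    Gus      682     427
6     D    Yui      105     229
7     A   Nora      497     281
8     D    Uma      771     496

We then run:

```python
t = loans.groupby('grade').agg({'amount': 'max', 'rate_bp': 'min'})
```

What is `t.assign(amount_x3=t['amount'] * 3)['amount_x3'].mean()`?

group by grade: max(amount), min(rate_bp):
       amount  rate_bp
grade                 
A         281      497
D         496      105
add column amount_x3 = t['amount'] * 3:
       amount  rate_bp  amount_x3
grade                            
A         281      497        843
D         496      105       1488

1165.5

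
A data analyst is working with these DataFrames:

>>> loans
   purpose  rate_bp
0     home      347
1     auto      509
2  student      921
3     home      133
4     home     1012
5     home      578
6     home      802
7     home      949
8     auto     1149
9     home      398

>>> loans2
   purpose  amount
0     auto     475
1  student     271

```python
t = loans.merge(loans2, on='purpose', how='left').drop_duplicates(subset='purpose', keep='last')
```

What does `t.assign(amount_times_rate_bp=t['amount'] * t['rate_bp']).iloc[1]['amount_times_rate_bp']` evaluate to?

545775.0

merge on 'purpose' (how='left') → 10 rows:
   purpose  rate_bp  amount
0     home      347     NaN
1     auto      509   475.0
2  student      921   271.0
3     home      133     NaN
4     home     1012     NaN
5     home      578     NaN
6     home      802     NaN
7     home      949     NaN
8     auto     1149   475.0
9     home      398     NaN
drop duplicate purpose (keep=last):
   purpose  rate_bp  amount
2  student      921   271.0
8     auto     1149   475.0
9     home      398     NaN
add column amount_times_rate_bp = t['amount'] * t['rate_bp']:
   purpose  rate_bp  amount  amount_times_rate_bp
2  student      921   271.0              249591.0
8     auto     1149   475.0              545775.0
9     home      398     NaN                   NaN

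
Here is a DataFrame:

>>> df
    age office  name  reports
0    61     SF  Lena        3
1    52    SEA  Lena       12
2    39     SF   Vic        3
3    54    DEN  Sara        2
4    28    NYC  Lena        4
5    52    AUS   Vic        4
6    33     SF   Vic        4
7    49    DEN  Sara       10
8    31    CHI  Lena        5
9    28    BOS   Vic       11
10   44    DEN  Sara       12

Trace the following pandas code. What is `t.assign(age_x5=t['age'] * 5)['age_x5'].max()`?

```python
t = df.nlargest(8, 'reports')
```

260

take 8 rows with largest reports:
    age office  name  reports
1    52    SEA  Lena       12
10   44    DEN  Sara       12
9    28    BOS   Vic       11
7    49    DEN  Sara       10
8    31    CHI  Lena        5
4    28    NYC  Lena        4
5    52    AUS   Vic        4
6    33     SF   Vic        4
add column age_x5 = t['age'] * 5:
    age office  name  reports  age_x5
1    52    SEA  Lena       12     260
10   44    DEN  Sara       12     220
9    28    BOS   Vic       11     140
7    49    DEN  Sara       10     245
8    31    CHI  Lena        5     155
4    28    NYC  Lena        4     140
5    52    AUS   Vic        4     260
6    33     SF   Vic        4     165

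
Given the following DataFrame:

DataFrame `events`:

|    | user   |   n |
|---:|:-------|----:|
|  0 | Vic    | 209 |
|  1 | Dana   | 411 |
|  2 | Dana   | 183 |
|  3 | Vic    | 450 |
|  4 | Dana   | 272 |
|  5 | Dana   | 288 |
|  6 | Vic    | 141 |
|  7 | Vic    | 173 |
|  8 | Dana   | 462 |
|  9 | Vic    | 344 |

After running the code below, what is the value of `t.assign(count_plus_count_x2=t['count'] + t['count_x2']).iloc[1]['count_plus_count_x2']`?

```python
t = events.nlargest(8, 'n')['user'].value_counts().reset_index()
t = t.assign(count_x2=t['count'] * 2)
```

take 8 rows with largest n:
   user    n
8  Dana  462
3   Vic  450
1  Dana  411
9   Vic  344
5  Dana  288
4  Dana  272
0   Vic  209
2  Dana  183
value_counts of user:
user
Dana    5
Vic     3
Name: count, dtype: int64
reset_index():
   user  count
0  Dana      5
1   Vic      3
add column count_x2 = t['count'] * 2:
   user  count  count_x2
0  Dana      5        10
1   Vic      3         6
add column count_plus_count_x2 = t['count'] + t['count_x2']:
   user  count  count_x2  count_plus_count_x2
0  Dana      5        10                   15
1   Vic      3         6                    9
Finally, value at position 1, column 'count_plus_count_x2' = 9.

9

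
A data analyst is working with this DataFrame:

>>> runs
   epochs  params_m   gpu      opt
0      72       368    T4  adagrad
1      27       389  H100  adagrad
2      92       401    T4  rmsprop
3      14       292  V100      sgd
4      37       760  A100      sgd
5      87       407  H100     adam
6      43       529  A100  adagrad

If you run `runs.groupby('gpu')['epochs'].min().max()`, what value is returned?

group by gpu, min of epochs:
gpu
A100    37
H100    27
T4      72
V100    14
Name: epochs, dtype: int64

72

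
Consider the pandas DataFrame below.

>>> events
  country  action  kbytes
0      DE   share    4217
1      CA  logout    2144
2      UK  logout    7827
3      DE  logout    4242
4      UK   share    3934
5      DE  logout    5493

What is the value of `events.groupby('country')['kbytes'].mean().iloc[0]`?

2144.0

group by country, mean of kbytes:
country
CA    2144.000000
DE    4650.666667
UK    5880.500000
Name: kbytes, dtype: float64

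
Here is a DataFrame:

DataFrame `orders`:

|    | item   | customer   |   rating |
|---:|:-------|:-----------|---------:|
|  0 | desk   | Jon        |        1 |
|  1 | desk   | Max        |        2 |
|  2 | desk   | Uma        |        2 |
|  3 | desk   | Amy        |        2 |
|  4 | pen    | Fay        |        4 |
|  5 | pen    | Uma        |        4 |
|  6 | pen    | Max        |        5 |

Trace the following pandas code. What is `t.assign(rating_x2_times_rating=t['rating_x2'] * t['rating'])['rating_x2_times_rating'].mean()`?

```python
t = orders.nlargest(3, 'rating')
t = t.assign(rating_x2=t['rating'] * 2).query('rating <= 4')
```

take 3 rows with largest rating:
  item customer  rating
6  pen      Max       5
4  pen      Fay       4
5  pen      Uma       4
add column rating_x2 = t['rating'] * 2:
  item customer  rating  rating_x2
6  pen      Max       5         10
4  pen      Fay       4          8
5  pen      Uma       4          8
filter rows where rating <= 4:
  item customer  rating  rating_x2
4  pen      Fay       4          8
5  pen      Uma       4          8
add column rating_x2_times_rating = t['rating_x2'] * t['rating']:
  item customer  rating  rating_x2  rating_x2_times_rating
4  pen      Fay       4          8                      32
5  pen      Uma       4          8                      32
Reading off the mean of column 'rating_x2_times_rating', we get 32.0.

32.0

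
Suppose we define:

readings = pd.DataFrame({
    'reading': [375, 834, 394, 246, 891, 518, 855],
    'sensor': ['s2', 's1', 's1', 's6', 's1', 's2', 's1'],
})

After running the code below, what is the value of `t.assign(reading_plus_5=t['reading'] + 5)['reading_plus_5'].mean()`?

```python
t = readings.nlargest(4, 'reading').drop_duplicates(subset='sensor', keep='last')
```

681.0

take 4 rows with largest reading:
   reading sensor
4      891     s1
6      855     s1
1      834     s1
5      518     s2
drop duplicate sensor (keep=last):
   reading sensor
1      834     s1
5      518     s2
add column reading_plus_5 = t['reading'] + 5:
   reading sensor  reading_plus_5
1      834     s1             839
5      518     s2             523
Then the mean of column 'reading_plus_5': 681.0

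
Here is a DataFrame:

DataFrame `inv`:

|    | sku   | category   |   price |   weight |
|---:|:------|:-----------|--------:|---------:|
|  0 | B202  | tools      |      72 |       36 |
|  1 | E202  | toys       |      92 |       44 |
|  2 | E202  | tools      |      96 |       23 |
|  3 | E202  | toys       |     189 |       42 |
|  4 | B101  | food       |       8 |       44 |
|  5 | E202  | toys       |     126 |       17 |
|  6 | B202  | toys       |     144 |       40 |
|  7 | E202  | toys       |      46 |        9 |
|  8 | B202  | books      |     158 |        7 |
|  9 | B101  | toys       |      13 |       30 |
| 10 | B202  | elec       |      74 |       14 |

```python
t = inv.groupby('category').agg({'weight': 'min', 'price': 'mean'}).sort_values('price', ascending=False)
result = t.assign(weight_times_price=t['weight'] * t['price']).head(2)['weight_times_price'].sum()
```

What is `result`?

2021.0

group by category: min(weight), mean(price):
          weight       price
category                    
books          7  158.000000
elec          14   74.000000
food          44    8.000000
tools         23   84.000000
toys           9  101.666667
sort by price descending:
          weight       price
category                    
books          7  158.000000
toys           9  101.666667
tools         23   84.000000
elec          14   74.000000
food          44    8.000000
add column weight_times_price = t['weight'] * t['price']:
          weight       price  weight_times_price
category                                        
books          7  158.000000              1106.0
toys           9  101.666667               915.0
tools         23   84.000000              1932.0
elec          14   74.000000              1036.0
food          44    8.000000               352.0
take first 2 rows:
          weight       price  weight_times_price
category                                        
books          7  158.000000              1106.0
toys           9  101.666667               915.0
Hence 2021.0.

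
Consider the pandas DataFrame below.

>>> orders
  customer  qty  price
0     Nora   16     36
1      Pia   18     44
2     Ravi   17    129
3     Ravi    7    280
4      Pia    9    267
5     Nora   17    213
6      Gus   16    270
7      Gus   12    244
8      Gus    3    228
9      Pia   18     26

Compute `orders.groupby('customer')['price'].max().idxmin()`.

Nora

group by customer, max of price:
customer
Gus     270
Nora    213
Pia     267
Ravi    280
Name: price, dtype: int64
Then the label with the smallest value: Nora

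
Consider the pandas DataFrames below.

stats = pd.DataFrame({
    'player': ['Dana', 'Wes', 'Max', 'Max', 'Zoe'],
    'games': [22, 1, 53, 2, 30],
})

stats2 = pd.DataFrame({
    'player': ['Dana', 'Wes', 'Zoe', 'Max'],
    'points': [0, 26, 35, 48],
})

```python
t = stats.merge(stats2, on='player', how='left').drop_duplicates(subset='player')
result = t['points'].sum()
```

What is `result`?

109

merge on 'player' (how='left') → 5 rows:
  player  games  points
0   Dana     22       0
1    Wes      1      26
2    Max     53      48
3    Max      2      48
4    Zoe     30      35
drop duplicate player (keep=first):
  player  games  points
0   Dana     22       0
1    Wes      1      26
2    Max     53      48
4    Zoe     30      35
Hence 109.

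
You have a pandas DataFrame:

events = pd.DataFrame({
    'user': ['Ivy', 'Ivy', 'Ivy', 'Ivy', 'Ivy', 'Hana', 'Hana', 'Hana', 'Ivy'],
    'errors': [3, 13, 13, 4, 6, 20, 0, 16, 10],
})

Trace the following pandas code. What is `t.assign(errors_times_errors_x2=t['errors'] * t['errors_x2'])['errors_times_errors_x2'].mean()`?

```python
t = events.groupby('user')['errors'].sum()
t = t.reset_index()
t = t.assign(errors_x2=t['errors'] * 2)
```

group by user, sum of errors:
user
Hana    36
Ivy     49
Name: errors, dtype: int64
reset_index():
   user  errors
0  Hana      36
1   Ivy      49
add column errors_x2 = t['errors'] * 2:
   user  errors  errors_x2
0  Hana      36         72
1   Ivy      49         98
add column errors_times_errors_x2 = t['errors'] * t['errors_x2']:
   user  errors  errors_x2  errors_times_errors_x2
0  Hana      36         72                    2592
1   Ivy      49         98                    4802

3697.0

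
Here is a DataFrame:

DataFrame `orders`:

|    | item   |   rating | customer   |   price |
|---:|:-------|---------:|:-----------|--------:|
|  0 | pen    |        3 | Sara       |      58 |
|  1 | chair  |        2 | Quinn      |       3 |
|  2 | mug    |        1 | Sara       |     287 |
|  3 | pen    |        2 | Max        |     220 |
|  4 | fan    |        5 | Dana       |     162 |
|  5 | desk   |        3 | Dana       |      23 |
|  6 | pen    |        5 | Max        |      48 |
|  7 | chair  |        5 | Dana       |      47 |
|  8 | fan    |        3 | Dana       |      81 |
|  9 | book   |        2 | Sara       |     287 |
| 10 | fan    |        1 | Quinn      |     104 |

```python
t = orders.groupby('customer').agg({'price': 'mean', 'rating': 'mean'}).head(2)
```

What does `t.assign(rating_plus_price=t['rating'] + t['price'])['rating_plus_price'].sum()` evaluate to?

group by customer: mean(price), mean(rating):
               price  rating
customer                    
Dana       78.250000     4.0
Max       134.000000     3.5
Quinn      53.500000     1.5
Sara      210.666667     2.0
take first 2 rows:
           price  rating
customer                
Dana       78.25     4.0
Max       134.00     3.5
add column rating_plus_price = t['rating'] + t['price']:
           price  rating  rating_plus_price
customer                                   
Dana       78.25     4.0              82.25
Max       134.00     3.5             137.50
Reading off the sum of column 'rating_plus_price', we get 219.75.

219.75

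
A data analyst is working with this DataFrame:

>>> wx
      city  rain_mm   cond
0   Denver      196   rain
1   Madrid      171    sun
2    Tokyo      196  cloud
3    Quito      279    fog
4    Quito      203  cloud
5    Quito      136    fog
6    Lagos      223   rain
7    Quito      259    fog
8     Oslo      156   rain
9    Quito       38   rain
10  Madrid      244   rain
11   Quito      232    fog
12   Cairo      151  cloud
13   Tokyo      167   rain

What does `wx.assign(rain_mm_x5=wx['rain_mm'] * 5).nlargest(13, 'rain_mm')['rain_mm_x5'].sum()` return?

13065

add column rain_mm_x5 = wx['rain_mm'] * 5:
      city  rain_mm   cond  rain_mm_x5
0   Denver      196   rain         980
1   Madrid      171    sun         855
2    Tokyo      196  cloud         980
3    Quito      279    fog        1395
4    Quito      203  cloud        1015
5    Quito      136    fog         680
6    Lagos      223   rain        1115
7    Quito      259    fog        1295
8     Oslo      156   rain         780
9    Quito       38   rain         190
10  Madrid      244   rain        1220
11   Quito      232    fog        1160
12   Cairo      151  cloud         755
13   Tokyo      167   rain         835
take 13 rows with largest rain_mm:
      city  rain_mm   cond  rain_mm_x5
3    Quito      279    fog        1395
7    Quito      259    fog        1295
10  Madrid      244   rain        1220
11   Quito      232    fog        1160
6    Lagos      223   rain        1115
4    Quito      203  cloud        1015
0   Denver      196   rain         980
2    Tokyo      196  cloud         980
1   Madrid      171    sun         855
13   Tokyo      167   rain         835
8     Oslo      156   rain         780
12   Cairo      151  cloud         755
5    Quito      136    fog         680
Taking the sum of column 'rain_mm_x5' gives 13065.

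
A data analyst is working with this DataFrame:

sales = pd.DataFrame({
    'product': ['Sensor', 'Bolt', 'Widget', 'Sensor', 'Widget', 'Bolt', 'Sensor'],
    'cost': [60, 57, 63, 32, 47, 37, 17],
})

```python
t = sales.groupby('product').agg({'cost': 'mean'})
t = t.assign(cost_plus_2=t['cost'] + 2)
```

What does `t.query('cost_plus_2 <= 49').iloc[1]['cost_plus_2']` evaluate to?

38.3333333333

group by product, mean of cost:
              cost
product           
Bolt     47.000000
Sensor   36.333333
Widget   55.000000
add column cost_plus_2 = t['cost'] + 2:
              cost  cost_plus_2
product                        
Bolt     47.000000    49.000000
Sensor   36.333333    38.333333
Widget   55.000000    57.000000
filter rows where cost_plus_2 <= 49:
              cost  cost_plus_2
product                        
Bolt     47.000000    49.000000
Sensor   36.333333    38.333333
value at position 1, column 'cost_plus_2' → 38.3333333333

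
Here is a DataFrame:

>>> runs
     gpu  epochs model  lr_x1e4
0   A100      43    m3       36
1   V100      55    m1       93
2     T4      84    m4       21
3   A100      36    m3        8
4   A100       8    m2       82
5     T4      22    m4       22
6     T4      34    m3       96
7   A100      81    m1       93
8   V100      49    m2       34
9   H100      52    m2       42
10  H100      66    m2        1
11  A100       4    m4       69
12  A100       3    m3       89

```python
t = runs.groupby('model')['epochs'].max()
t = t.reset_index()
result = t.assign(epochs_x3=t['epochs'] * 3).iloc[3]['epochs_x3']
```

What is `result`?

group by model, max of epochs:
model
m1    81
m2    66
m3    43
m4    84
Name: epochs, dtype: int64
reset_index():
  model  epochs
0    m1      81
1    m2      66
2    m3      43
3    m4      84
add column epochs_x3 = t['epochs'] * 3:
  model  epochs  epochs_x3
0    m1      81        243
1    m2      66        198
2    m3      43        129
3    m4      84        252

252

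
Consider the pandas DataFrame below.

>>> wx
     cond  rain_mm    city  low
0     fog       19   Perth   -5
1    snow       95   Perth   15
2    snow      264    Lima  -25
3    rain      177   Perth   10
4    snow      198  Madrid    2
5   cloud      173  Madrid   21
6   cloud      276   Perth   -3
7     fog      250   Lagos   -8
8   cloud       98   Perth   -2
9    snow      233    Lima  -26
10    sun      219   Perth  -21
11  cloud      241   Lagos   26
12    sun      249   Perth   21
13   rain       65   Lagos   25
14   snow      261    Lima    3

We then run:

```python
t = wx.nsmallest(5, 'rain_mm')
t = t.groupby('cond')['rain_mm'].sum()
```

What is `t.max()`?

271

take 5 rows with smallest rain_mm:
     cond  rain_mm    city  low
0     fog       19   Perth   -5
13   rain       65   Lagos   25
1    snow       95   Perth   15
8   cloud       98   Perth   -2
5   cloud      173  Madrid   21
group by cond, sum of rain_mm:
cond
cloud    271
fog       19
rain      65
snow      95
Name: rain_mm, dtype: int64
Then the max of the resulting series: 271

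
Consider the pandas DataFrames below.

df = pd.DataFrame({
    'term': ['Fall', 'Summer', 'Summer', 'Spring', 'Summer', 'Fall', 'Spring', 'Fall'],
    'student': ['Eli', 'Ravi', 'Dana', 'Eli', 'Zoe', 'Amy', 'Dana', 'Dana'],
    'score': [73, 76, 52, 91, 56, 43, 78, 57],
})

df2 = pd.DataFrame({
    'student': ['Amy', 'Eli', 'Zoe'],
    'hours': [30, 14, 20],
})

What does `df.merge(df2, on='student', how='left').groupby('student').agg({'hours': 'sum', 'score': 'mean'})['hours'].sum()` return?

78.0

merge on 'student' (how='left') → 8 rows:
     term student  score  hours
0    Fall     Eli     73   14.0
1  Summer    Ravi     76    NaN
2  Summer    Dana     52    NaN
3  Spring     Eli     91   14.0
4  Summer     Zoe     56   20.0
5    Fall     Amy     43   30.0
6  Spring    Dana     78    NaN
7    Fall    Dana     57    NaN
group by student: sum(hours), mean(score):
         hours      score
student                  
Amy       30.0  43.000000
Dana       0.0  62.333333
Eli       28.0  82.000000
Ravi       0.0  76.000000
Zoe       20.0  56.000000
So sum() = 78.0.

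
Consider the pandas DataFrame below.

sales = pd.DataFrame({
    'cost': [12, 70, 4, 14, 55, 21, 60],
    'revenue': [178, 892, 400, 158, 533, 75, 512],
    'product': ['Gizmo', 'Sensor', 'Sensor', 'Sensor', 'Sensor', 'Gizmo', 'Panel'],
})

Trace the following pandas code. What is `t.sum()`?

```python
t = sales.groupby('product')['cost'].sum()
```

group by product, sum of cost:
product
Gizmo      33
Panel      60
Sensor    143
Name: cost, dtype: int64

236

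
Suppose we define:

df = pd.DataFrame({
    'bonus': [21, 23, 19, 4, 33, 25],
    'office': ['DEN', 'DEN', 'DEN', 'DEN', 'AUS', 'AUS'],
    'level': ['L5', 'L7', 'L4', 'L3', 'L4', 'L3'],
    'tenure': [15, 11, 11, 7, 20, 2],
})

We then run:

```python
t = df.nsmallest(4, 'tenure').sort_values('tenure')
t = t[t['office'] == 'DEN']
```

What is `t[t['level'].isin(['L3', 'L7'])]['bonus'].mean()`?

take 4 rows with smallest tenure:
   bonus office level  tenure
5     25    AUS    L3       2
3      4    DEN    L3       7
1     23    DEN    L7      11
2     19    DEN    L4      11
sort by tenure:
   bonus office level  tenure
5     25    AUS    L3       2
3      4    DEN    L3       7
1     23    DEN    L7      11
2     19    DEN    L4      11
filter rows where office == 'DEN':
   bonus office level  tenure
3      4    DEN    L3       7
1     23    DEN    L7      11
2     19    DEN    L4      11
filter rows where level in ['L3', 'L7']:
   bonus office level  tenure
3      4    DEN    L3       7
1     23    DEN    L7      11

13.5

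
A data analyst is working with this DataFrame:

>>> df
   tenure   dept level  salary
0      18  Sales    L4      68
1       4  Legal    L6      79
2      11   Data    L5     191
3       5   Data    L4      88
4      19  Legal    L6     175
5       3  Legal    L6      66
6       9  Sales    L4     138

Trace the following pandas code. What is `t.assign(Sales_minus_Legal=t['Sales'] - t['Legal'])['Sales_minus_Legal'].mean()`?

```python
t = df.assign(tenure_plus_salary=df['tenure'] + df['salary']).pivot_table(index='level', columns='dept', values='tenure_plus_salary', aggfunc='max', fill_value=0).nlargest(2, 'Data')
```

73.5

add column tenure_plus_salary = df['tenure'] + df['salary']:
   tenure   dept level  salary  tenure_plus_salary
0      18  Sales    L4      68                  86
1       4  Legal    L6      79                  83
2      11   Data    L5     191                 202
3       5   Data    L4      88                  93
4      19  Legal    L6     175                 194
5       3  Legal    L6      66                  69
6       9  Sales    L4     138                 147
pivot: rows=level, cols=dept, max(tenure_plus_salary):
dept   Data  Legal  Sales
level                    
L4       93      0    147
L5      202      0      0
L6        0    194      0
take 2 rows with largest Data:
dept   Data  Legal  Sales
level                    
L5      202      0      0
L4       93      0    147
add column Sales_minus_Legal = t['Sales'] - t['Legal']:
dept   Data  Legal  Sales  Sales_minus_Legal
level                                       
L5      202      0      0                  0
L4       93      0    147                147
Taking the mean of column 'Sales_minus_Legal' gives 73.5.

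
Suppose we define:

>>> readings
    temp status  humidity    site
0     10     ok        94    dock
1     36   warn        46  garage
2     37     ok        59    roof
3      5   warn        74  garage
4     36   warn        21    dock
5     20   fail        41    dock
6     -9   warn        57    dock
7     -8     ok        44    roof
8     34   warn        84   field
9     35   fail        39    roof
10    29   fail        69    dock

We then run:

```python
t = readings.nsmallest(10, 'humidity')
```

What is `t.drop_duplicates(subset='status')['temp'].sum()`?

63

take 10 rows with smallest humidity:
    temp status  humidity    site
4     36   warn        21    dock
9     35   fail        39    roof
5     20   fail        41    dock
7     -8     ok        44    roof
1     36   warn        46  garage
6     -9   warn        57    dock
2     37     ok        59    roof
10    29   fail        69    dock
3      5   warn        74  garage
8     34   warn        84   field
drop duplicate status (keep=first):
   temp status  humidity  site
4    36   warn        21  dock
9    35   fail        39  roof
7    -8     ok        44  roof
The sum of column 'temp' is 63.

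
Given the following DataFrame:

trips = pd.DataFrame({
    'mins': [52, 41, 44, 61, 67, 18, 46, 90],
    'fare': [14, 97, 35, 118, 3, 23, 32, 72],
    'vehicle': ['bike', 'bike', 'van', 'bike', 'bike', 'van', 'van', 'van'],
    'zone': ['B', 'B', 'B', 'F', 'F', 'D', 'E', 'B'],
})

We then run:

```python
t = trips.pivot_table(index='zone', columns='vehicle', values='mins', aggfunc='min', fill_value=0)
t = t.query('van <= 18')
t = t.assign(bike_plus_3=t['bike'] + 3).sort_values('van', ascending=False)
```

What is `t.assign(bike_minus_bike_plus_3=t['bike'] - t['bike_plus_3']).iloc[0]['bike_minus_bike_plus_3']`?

-3

pivot: rows=zone, cols=vehicle, min(mins):
vehicle  bike  van
zone              
B          41   44
D           0   18
E           0   46
F          61    0
filter rows where van <= 18:
vehicle  bike  van
zone              
D           0   18
F          61    0
add column bike_plus_3 = t['bike'] + 3:
vehicle  bike  van  bike_plus_3
zone                           
D           0   18            3
F          61    0           64
sort by van descending:
vehicle  bike  van  bike_plus_3
zone                           
D           0   18            3
F          61    0           64
add column bike_minus_bike_plus_3 = t['bike'] - t['bike_plus_3']:
vehicle  bike  van  bike_plus_3  bike_minus_bike_plus_3
zone                                                   
D           0   18            3                      -3
F          61    0           64                      -3
The value at position 0, column 'bike_minus_bike_plus_3' is -3.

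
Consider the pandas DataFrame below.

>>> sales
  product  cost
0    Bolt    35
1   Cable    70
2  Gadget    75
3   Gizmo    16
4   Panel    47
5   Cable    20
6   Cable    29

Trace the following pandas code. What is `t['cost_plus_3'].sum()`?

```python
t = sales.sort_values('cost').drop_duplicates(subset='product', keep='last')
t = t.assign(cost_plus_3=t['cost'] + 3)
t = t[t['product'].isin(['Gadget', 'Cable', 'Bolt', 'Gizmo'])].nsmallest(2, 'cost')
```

sort by cost:
  product  cost
3   Gizmo    16
5   Cable    20
6   Cable    29
0    Bolt    35
4   Panel    47
1   Cable    70
2  Gadget    75
drop duplicate product (keep=last):
  product  cost
3   Gizmo    16
0    Bolt    35
4   Panel    47
1   Cable    70
2  Gadget    75
add column cost_plus_3 = t['cost'] + 3:
  product  cost  cost_plus_3
3   Gizmo    16           19
0    Bolt    35           38
4   Panel    47           50
1   Cable    70           73
2  Gadget    75           78
filter rows where product in ['Gadget', 'Cable', 'Bolt', 'Gizmo']:
  product  cost  cost_plus_3
3   Gizmo    16           19
0    Bolt    35           38
1   Cable    70           73
2  Gadget    75           78
take 2 rows with smallest cost:
  product  cost  cost_plus_3
3   Gizmo    16           19
0    Bolt    35           38

57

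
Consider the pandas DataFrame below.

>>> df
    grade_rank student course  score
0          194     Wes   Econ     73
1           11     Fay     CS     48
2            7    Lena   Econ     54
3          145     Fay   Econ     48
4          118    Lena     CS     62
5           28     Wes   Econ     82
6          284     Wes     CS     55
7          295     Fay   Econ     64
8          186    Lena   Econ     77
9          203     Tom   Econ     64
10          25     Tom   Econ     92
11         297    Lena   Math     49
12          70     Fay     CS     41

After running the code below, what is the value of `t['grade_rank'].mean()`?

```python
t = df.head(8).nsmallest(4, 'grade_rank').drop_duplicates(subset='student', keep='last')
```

52.3333333333

take first 8 rows:
   grade_rank student course  score
0         194     Wes   Econ     73
1          11     Fay     CS     48
2           7    Lena   Econ     54
3         145     Fay   Econ     48
4         118    Lena     CS     62
5          28     Wes   Econ     82
6         284     Wes     CS     55
7         295     Fay   Econ     64
take 4 rows with smallest grade_rank:
   grade_rank student course  score
2           7    Lena   Econ     54
1          11     Fay     CS     48
5          28     Wes   Econ     82
4         118    Lena     CS     62
drop duplicate student (keep=last):
   grade_rank student course  score
1          11     Fay     CS     48
5          28     Wes   Econ     82
4         118    Lena     CS     62
So mean() = 52.3333333333.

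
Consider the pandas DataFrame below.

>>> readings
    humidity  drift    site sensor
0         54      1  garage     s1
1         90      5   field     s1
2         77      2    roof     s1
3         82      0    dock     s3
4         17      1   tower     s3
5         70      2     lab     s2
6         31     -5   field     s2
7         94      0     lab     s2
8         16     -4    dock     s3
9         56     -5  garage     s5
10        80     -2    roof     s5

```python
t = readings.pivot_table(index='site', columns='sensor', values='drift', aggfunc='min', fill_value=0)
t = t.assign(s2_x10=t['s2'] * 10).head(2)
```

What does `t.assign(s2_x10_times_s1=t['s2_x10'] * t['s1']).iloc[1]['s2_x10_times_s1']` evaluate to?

-250

pivot: rows=site, cols=sensor, min(drift):
sensor  s1  s2  s3  s5
site                  
dock     0   0  -4   0
field    5  -5   0   0
garage   1   0   0  -5
lab      0   0   0   0
roof     2   0   0  -2
tower    0   0   1   0
add column s2_x10 = t['s2'] * 10:
sensor  s1  s2  s3  s5  s2_x10
site                          
dock     0   0  -4   0       0
field    5  -5   0   0     -50
garage   1   0   0  -5       0
lab      0   0   0   0       0
roof     2   0   0  -2       0
tower    0   0   1   0       0
take first 2 rows:
sensor  s1  s2  s3  s5  s2_x10
site                          
dock     0   0  -4   0       0
field    5  -5   0   0     -50
add column s2_x10_times_s1 = t['s2_x10'] * t['s1']:
sensor  s1  s2  s3  s5  s2_x10  s2_x10_times_s1
site                                           
dock     0   0  -4   0       0                0
field    5  -5   0   0     -50             -250
So iloc[1]['s2_x10_times_s1'] = -250.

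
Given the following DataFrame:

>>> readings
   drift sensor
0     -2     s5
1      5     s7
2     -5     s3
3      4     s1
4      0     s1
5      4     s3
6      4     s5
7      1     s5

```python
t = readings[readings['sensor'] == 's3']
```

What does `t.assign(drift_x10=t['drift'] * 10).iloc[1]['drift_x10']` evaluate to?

40

filter rows where sensor == 's3':
   drift sensor
2     -5     s3
5      4     s3
add column drift_x10 = t['drift'] * 10:
   drift sensor  drift_x10
2     -5     s3        -50
5      4     s3         40
Hence 40.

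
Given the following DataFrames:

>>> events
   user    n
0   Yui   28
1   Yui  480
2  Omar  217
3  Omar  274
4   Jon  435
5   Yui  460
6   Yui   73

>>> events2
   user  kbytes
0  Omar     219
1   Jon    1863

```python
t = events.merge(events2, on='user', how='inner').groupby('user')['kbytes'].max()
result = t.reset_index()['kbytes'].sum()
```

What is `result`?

merge on 'user' (how='inner') → 3 rows:
   user    n  kbytes
0  Omar  217     219
1  Omar  274     219
2   Jon  435    1863
group by user, max of kbytes:
user
Jon     1863
Omar     219
Name: kbytes, dtype: int64
reset_index():
   user  kbytes
0   Jon    1863
1  Omar     219

2082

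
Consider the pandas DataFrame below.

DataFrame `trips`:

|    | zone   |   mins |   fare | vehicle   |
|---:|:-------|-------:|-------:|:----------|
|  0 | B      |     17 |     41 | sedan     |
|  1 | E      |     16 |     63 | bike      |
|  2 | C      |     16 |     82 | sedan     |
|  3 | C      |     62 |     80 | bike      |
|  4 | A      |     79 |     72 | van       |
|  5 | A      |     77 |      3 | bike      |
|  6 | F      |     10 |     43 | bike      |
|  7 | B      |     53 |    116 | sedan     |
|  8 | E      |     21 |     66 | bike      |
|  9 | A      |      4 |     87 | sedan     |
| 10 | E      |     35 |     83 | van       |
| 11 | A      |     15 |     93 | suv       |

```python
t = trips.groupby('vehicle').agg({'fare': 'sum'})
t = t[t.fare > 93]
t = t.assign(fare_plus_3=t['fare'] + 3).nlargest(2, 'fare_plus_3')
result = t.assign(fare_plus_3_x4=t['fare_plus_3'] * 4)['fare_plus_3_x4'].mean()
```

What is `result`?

1174.0

group by vehicle, sum of fare:
         fare
vehicle      
bike      255
sedan     326
suv        93
van       155
filter rows where fare > 93:
         fare
vehicle      
bike      255
sedan     326
van       155
add column fare_plus_3 = t['fare'] + 3:
         fare  fare_plus_3
vehicle                   
bike      255          258
sedan     326          329
van       155          158
take 2 rows with largest fare_plus_3:
         fare  fare_plus_3
vehicle                   
sedan     326          329
bike      255          258
add column fare_plus_3_x4 = t['fare_plus_3'] * 4:
         fare  fare_plus_3  fare_plus_3_x4
vehicle                                   
sedan     326          329            1316
bike      255          258            1032
Taking the mean of column 'fare_plus_3_x4' gives 1174.0.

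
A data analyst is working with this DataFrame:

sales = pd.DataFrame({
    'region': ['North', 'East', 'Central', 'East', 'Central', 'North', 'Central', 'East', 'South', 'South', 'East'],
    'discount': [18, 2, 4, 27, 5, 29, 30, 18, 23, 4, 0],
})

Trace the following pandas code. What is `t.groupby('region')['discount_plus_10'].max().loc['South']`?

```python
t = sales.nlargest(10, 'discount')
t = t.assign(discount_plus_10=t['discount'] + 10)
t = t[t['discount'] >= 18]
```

take 10 rows with largest discount:
    region  discount
6  Central        30
5    North        29
3     East        27
8    South        23
0    North        18
7     East        18
4  Central         5
2  Central         4
9    South         4
1     East         2
add column discount_plus_10 = t['discount'] + 10:
    region  discount  discount_plus_10
6  Central        30                40
5    North        29                39
3     East        27                37
8    South        23                33
0    North        18                28
7     East        18                28
4  Central         5                15
2  Central         4                14
9    South         4                14
1     East         2                12
filter rows where discount >= 18:
    region  discount  discount_plus_10
6  Central        30                40
5    North        29                39
3     East        27                37
8    South        23                33
0    North        18                28
7     East        18                28
group by region, max of discount_plus_10:
region
Central    40
East       37
North      39
South      33
Name: discount_plus_10, dtype: int64
Finally, value at index 'South' = 33.

33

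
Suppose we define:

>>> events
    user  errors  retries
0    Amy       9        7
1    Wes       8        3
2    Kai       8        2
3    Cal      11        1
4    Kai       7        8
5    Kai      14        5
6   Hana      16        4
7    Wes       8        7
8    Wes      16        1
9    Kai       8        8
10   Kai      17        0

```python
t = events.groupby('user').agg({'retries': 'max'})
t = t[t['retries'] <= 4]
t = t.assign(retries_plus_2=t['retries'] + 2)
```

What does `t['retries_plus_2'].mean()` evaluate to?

4.5

group by user, max of retries:
      retries
user         
Amy         7
Cal         1
Hana        4
Kai         8
Wes         7
filter rows where retries <= 4:
      retries
user         
Cal         1
Hana        4
add column retries_plus_2 = t['retries'] + 2:
      retries  retries_plus_2
user                         
Cal         1               3
Hana        4               6
Reading off the mean of column 'retries_plus_2', we get 4.5.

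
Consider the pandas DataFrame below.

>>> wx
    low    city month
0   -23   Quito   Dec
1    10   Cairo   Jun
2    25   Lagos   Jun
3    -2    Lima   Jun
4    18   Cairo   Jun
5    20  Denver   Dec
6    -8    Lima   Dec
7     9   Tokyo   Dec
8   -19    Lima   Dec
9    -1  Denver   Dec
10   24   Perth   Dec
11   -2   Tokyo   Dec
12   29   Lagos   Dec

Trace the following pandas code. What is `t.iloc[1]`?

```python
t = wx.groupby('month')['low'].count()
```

group by month, count of low:
month
Dec    9
Jun    4
Name: low, dtype: int64
Then the value at position 1: 4

4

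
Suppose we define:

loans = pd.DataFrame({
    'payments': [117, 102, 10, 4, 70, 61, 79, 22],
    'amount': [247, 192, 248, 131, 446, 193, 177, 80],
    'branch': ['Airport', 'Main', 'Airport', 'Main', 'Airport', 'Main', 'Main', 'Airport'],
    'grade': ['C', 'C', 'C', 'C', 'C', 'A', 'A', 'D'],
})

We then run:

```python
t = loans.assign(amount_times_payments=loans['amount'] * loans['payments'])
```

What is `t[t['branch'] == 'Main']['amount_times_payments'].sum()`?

add column amount_times_payments = loans['amount'] * loans['payments']:
   payments  amount   branch grade  amount_times_payments
0       117     247  Airport     C                  28899
1       102     192     Main     C                  19584
2        10     248  Airport     C                   2480
3         4     131     Main     C                    524
4        70     446  Airport     C                  31220
5        61     193     Main     A                  11773
6        79     177     Main     A                  13983
7        22      80  Airport     D                   1760
filter rows where branch == 'Main':
   payments  amount branch grade  amount_times_payments
1       102     192   Main     C                  19584
3         4     131   Main     C                    524
5        61     193   Main     A                  11773
6        79     177   Main     A                  13983
Reading off the sum of column 'amount_times_payments', we get 45864.

45864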